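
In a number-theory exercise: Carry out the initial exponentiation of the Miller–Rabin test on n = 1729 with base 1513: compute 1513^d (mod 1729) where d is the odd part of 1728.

n − 1 = 1728 = 2^6 · 27, so s = 6 and d = 27.
1513^27 mod 1729 = 645.

645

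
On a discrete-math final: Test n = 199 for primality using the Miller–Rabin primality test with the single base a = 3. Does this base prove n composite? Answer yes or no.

no

n − 1 = 198 = 2^1 · 99, so s = 1 and d = 99.
x_0 = 3^99 mod 199 = 198.
x_0 = 198 ≡ −1, so 3 is not a witness.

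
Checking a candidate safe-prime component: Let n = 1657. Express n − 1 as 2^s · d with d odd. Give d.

207

Halving: 1656 → 828 → 414 → 207; 207 is odd.
So 1656 = 2^3 · 207.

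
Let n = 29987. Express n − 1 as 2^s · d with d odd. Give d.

14993

Halving: 29986 → 14993; 14993 is odd.
So 29986 = 2^1 · 14993.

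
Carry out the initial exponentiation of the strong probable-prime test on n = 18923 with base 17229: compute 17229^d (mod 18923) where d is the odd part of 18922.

9159

n − 1 = 18922 = 2^1 · 9461, so s = 1 and d = 9461.
By repeated squaring, 17229^9461 ≡ 9159 (mod 18923).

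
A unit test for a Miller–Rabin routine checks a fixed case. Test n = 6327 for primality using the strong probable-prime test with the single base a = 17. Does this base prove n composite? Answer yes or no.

yes

n − 1 = 6326 = 2^1 · 3163, so s = 1 and d = 3163.
x_0 = 17^3163 mod 6327 = 890.
x_0 ∉ {1, 6326} and s = 1, so 17 is a Miller–Rabin witness and 6327 is composite.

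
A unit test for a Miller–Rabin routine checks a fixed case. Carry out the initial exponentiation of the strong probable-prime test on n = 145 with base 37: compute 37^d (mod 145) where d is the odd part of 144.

102

n − 1 = 144 = 2^4 · 9, so s = 4 and d = 9.
37^9 mod 145 = 102.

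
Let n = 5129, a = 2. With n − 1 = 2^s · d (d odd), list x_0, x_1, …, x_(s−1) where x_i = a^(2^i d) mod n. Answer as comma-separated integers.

974, 4940, 4947

n − 1 = 5128 = 2^3 · 641, so s = 3 and d = 641.
x_0 = 2^641 mod 5129 = 974.
x_1 = 974^2 mod 5129 = 4940.
x_2 = 4940^2 mod 5129 = 4947.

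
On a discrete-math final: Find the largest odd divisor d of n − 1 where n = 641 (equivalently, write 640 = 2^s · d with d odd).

5

Halving: 640 → 320 → 160 → 80 → 40 → 20 → 10 → 5; 5 is odd.
So 640 = 2^7 · 5.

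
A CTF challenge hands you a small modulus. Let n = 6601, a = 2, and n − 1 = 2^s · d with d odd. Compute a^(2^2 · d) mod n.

1

n − 1 = 6600 = 2^3 · 825, so s = 3 and d = 825.
x_0 = 2^825 mod 6601 = 2738.
x_1 = 2738^2 mod 6601 = 4509.
x_2 = 4509^2 mod 6601 = 1.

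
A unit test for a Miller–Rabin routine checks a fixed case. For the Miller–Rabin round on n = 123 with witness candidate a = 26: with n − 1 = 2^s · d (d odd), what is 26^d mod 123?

n − 1 = 122 = 2^1 · 61, so s = 1 and d = 61.
Repeated squaring mod 123: 26^1 ≡ 26, 26^2 ≡ 61, 26^4 ≡ 31, 26^8 ≡ 100, 26^16 ≡ 37, 26^32 ≡ 16.
61 = 32 + 16 + 8 + 4 + 1, so 26^61 ≡ 16·37·100·31·26 ≡ 56 (mod 123).

56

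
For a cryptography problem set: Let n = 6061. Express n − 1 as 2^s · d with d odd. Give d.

1515

Halving: 6060 → 3030 → 1515; 1515 is odd.
So 6060 = 2^2 · 1515.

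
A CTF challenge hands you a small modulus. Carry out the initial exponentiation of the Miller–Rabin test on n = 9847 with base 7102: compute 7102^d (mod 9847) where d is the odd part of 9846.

3267

n − 1 = 9846 = 2^1 · 4923, so s = 1 and d = 4923.
By repeated squaring, 7102^4923 ≡ 3267 (mod 9847).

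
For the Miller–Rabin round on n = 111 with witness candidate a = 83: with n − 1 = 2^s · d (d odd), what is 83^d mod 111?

83

n − 1 = 110 = 2^1 · 55, so s = 1 and d = 55.
83^55 mod 111 = 83.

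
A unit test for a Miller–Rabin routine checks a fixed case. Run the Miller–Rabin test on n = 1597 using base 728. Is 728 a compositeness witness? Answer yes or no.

n − 1 = 1596 = 2^2 · 399, so s = 2 and d = 399.
Repeated squaring mod 1597: 728^1 ≡ 728, 728^2 ≡ 1377, 728^4 ≡ 490, 728^8 ≡ 550, 728^16 ≡ 667, 728^32 ≡ 923, 728^64 ≡ 728, 728^128 ≡ 1377, 728^256 ≡ 490.
399 = 256 + 128 + 8 + 4 + 2 + 1, so 728^399 ≡ 490·1377·550·490·1377·728 ≡ 1 (mod 1597).
x_0 = 728^399 mod 1597 = 1.
x_0 = 1, so 728 is not a witness.

no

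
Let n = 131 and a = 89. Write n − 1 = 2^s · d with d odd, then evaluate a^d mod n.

n − 1 = 130 = 2^1 · 65, so s = 1 and d = 65.
89^65 mod 131 = 1.

1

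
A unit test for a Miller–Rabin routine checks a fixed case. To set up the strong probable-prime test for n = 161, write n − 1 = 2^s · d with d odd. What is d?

5

Halving: 160 → 80 → 40 → 20 → 10 → 5; 5 is odd.
So 160 = 2^5 · 5.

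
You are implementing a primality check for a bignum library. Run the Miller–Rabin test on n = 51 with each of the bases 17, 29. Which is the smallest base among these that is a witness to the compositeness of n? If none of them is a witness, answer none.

17

n − 1 = 50 = 2^1 · 25, so s = 1 and d = 25.
Base 17: x_0 = 17^25 mod 51 = 17. x_0 ∉ {1, 50} and s = 1, so 17 is a Miller–Rabin witness and 51 is composite.
Base 29: x_0 = 29^25 mod 51 = 5. x_0 ∉ {1, 50} and s = 1, so 29 is a Miller–Rabin witness and 51 is composite.
The smallest witness among the given bases is 17.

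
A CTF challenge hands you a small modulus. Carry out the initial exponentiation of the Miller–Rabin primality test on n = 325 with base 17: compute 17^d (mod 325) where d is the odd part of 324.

142

n − 1 = 324 = 2^2 · 81, so s = 2 and d = 81.
Repeated squaring mod 325: 17^1 ≡ 17, 17^2 ≡ 289, 17^4 ≡ 321, 17^8 ≡ 16, 17^16 ≡ 256, 17^32 ≡ 211, 17^64 ≡ 321.
81 = 64 + 16 + 1, so 17^81 ≡ 321·256·17 ≡ 142 (mod 325).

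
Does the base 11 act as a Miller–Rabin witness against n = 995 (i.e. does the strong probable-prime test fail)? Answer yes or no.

yes

n − 1 = 994 = 2^1 · 497, so s = 1 and d = 497.
x_0 = 11^497 mod 995 = 476.
x_0 ∉ {1, 994} and s = 1, so 11 is a Miller–Rabin witness and 995 is composite.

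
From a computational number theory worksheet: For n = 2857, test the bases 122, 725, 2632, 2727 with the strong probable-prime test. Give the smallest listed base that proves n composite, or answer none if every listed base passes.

none

n − 1 = 2856 = 2^3 · 357, so s = 3 and d = 357.
Base 122: x_0 = 122^357 mod 2857 = 1924. x_0 is neither 1 nor 2856, so continue squaring. x_1 = 1924^2 mod 2857 = 1961. x_2 = 1961^2 mod 2857 = 2856. x_2 ≡ −1, so 122 is not a witness.
Base 725: x_0 = 725^357 mod 2857 = 933. x_0 is neither 1 nor 2856, so continue squaring. x_1 = 933^2 mod 2857 = 1961. x_2 = 1961^2 mod 2857 = 2856. x_2 ≡ −1, so 725 is not a witness.
Base 2632: x_0 = 2632^357 mod 2857 = 1961. x_0 is neither 1 nor 2856, so continue squaring. x_1 = 1961^2 mod 2857 = 2856. x_1 ≡ −1, so 2632 is not a witness.
Base 2727: x_0 = 2727^357 mod 2857 = 1724. x_0 is neither 1 nor 2856, so continue squaring. x_1 = 1724^2 mod 2857 = 896. x_2 = 896^2 mod 2857 = 2856. x_2 ≡ −1, so 2727 is not a witness.
No listed base is a witness for 2857.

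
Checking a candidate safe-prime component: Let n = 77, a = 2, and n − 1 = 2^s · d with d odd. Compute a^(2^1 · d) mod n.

25

n − 1 = 76 = 2^2 · 19, so s = 2 and d = 19.
By repeated squaring, 2^19 ≡ 72 (mod 77).
x_0 = 72.
x_1 = 72^2 mod 77 = 25.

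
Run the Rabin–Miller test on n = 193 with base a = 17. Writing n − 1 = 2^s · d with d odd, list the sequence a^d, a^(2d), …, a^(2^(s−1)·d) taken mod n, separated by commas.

n − 1 = 192 = 2^6 · 3, so s = 6 and d = 3.
x_0 = 17^3 mod 193 = 88.
x_1 = 88^2 mod 193 = 24.
x_2 = 24^2 mod 193 = 190.
x_3 = 190^2 mod 193 = 9.
x_4 = 9^2 mod 193 = 81.
x_5 = 81^2 mod 193 = 192.

88, 24, 190, 9, 81, 192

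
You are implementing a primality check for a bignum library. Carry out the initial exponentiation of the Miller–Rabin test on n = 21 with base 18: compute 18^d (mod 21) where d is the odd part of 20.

n − 1 = 20 = 2^2 · 5, so s = 2 and d = 5.
Repeated squaring mod 21: 18^1 ≡ 18, 18^2 ≡ 9, 18^4 ≡ 18.
5 = 4 + 1, so 18^5 ≡ 18·18 ≡ 9 (mod 21).

9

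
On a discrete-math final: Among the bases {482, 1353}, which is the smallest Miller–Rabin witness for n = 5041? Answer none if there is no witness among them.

n − 1 = 5040 = 2^4 · 315, so s = 4 and d = 315.
Base 482: x_0 = 482^315 mod 5041 = 5040. x_0 = 5040 ≡ −1, so 482 is not a witness.
Base 1353: x_0 = 1353^315 mod 5041 = 2912. x_0 is neither 1 nor 5040, so continue squaring. x_1 = 2912^2 mod 5041 = 782. x_2 = 782^2 mod 5041 = 1563. x_3 = 1563^2 mod 5041 = 3125. Reached i = s−1 = 3 without hitting −1: 1353 is a Miller–Rabin witness and 5041 is composite.
The smallest witness among the given bases is 1353.

1353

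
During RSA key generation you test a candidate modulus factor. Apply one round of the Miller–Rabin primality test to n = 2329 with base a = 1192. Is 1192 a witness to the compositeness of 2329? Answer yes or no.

no

n − 1 = 2328 = 2^3 · 291, so s = 3 and d = 291.
x_0 = 1192^291 mod 2329 = 127.
x_0 is neither 1 nor 2328, so continue squaring.
x_1 = 127^2 mod 2329 = 2155.
x_2 = 2155^2 mod 2329 = 2328.
x_2 ≡ −1, so 1192 is not a witness.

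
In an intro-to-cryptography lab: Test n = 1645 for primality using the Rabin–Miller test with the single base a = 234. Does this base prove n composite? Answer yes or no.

n − 1 = 1644 = 2^2 · 411, so s = 2 and d = 411.
x_0 = 234^411 mod 1645 = 1644.
x_0 = 1644 ≡ −1, so 234 is not a witness.

no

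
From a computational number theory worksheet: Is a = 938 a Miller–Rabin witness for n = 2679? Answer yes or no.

n − 1 = 2678 = 2^1 · 1339, so s = 1 and d = 1339.
Repeated squaring mod 2679: 938^1 ≡ 938, 938^2 ≡ 1132, 938^4 ≡ 862, 938^8 ≡ 961, 938^16 ≡ 1945, 938^32 ≡ 277, 938^64 ≡ 1717, 938^128 ≡ 1189, 938^256 ≡ 1888, 938^512 ≡ 1474, 938^1024 ≡ 7.
1339 = 1024 + 256 + 32 + 16 + 8 + 2 + 1, so 938^1339 ≡ 7·1888·277·1945·961·1132·938 ≡ 767 (mod 2679).
x_0 = 938^1339 mod 2679 = 767.
x_0 ∉ {1, 2678} and s = 1, so 938 is a Miller–Rabin witness and 2679 is composite.

yes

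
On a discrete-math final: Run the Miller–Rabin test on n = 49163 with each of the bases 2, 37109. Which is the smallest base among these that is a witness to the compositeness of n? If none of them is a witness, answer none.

n − 1 = 49162 = 2^1 · 24581, so s = 1 and d = 24581.
Base 2: x_0 = 2^24581 mod 49163 = 28212. x_0 ∉ {1, 49162} and s = 1, so 2 is a Miller–Rabin witness and 49163 is composite.
Base 37109: x_0 = 37109^24581 mod 49163 = 4667. x_0 ∉ {1, 49162} and s = 1, so 37109 is a Miller–Rabin witness and 49163 is composite.
The smallest witness among the given bases is 2.

2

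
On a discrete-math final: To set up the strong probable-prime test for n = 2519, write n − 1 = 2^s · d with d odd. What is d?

Halving: 2518 → 1259; 1259 is odd.
So 2518 = 2^1 · 1259.

1259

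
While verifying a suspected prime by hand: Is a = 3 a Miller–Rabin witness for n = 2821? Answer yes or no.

yes

n − 1 = 2820 = 2^2 · 705, so s = 2 and d = 705.
Repeated squaring mod 2821: 3^1 ≡ 3, 3^2 ≡ 9, 3^4 ≡ 81, 3^8 ≡ 919, 3^16 ≡ 1082, 3^32 ≡ 9, 3^64 ≡ 81, 3^128 ≡ 919, 3^256 ≡ 1082, 3^512 ≡ 9.
705 = 512 + 128 + 64 + 1, so 3^705 ≡ 9·919·81·3 ≡ 1301 (mod 2821).
x_0 = 3^705 mod 2821 = 1301.
x_0 is neither 1 nor 2820, so continue squaring.
x_1 = 1301^2 mod 2821 = 1.
x_1 = 1 but x_0 ≠ ±1, a nontrivial square root of 1 — 3 is a witness and 2821 is composite.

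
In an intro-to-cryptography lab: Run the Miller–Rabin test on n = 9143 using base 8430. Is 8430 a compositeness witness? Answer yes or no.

yes

n − 1 = 9142 = 2^1 · 4571, so s = 1 and d = 4571.
x_0 = 8430^4571 mod 9143 = 4822.
x_0 ∉ {1, 9142} and s = 1, so 8430 is a Miller–Rabin witness and 9143 is composite.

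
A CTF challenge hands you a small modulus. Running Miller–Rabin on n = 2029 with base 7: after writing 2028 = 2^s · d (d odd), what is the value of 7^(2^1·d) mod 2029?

n − 1 = 2028 = 2^2 · 507, so s = 2 and d = 507.
x_0 = 7^507 mod 2029 = 992.
x_1 = 992^2 mod 2029 = 2028.

2028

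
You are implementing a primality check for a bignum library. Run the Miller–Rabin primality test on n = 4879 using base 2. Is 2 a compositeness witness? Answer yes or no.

yes

n − 1 = 4878 = 2^1 · 2439, so s = 1 and d = 2439.
By repeated squaring, 2^2439 ≡ 3137 (mod 4879).
x_0 = 2^2439 mod 4879 = 3137.
x_0 ∉ {1, 4878} and s = 1, so 2 is a Miller–Rabin witness and 4879 is composite.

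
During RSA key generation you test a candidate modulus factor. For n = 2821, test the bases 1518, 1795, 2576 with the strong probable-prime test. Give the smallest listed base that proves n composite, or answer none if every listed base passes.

n − 1 = 2820 = 2^2 · 705, so s = 2 and d = 705.
Base 1518: x_0 = 1518^705 mod 2821 = 2820. x_0 = 2820 ≡ −1, so 1518 is not a witness.
Base 1795: x_0 = 1795^705 mod 2821 = 1210. x_0 is neither 1 nor 2820, so continue squaring. x_1 = 1210^2 mod 2821 = 1. x_1 = 1 but x_0 ≠ ±1, a nontrivial square root of 1 — 1795 is a witness and 2821 is composite.
Base 2576: x_0 = 2576^705 mod 2821 = 1890. x_0 is neither 1 nor 2820, so continue squaring. x_1 = 1890^2 mod 2821 = 714. Reached i = s−1 = 1 without hitting −1: 2576 is a Miller–Rabin witness and 2821 is composite.
The smallest witness among the given bases is 1795.

1795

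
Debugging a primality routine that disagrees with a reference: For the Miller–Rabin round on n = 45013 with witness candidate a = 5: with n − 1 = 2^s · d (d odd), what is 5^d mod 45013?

n − 1 = 45012 = 2^2 · 11253, so s = 2 and d = 11253.
Repeated squaring mod 45013: 5^1 ≡ 5, 5^2 ≡ 25, 5^4 ≡ 625, 5^8 ≡ 30521, 5^16 ≡ 32419, 5^32 ≡ 28037, 5^64 ≡ 11350, 5^128 ≡ 40307, 5^256 ≡ 40, 5^512 ≡ 1600, 5^1024 ≡ 39272, 5^2048 ≡ 9565, 5^4096 ≡ 22809, 5^8192 ≡ 35240.
11253 = 8192 + 2048 + 512 + 256 + 128 + 64 + 32 + 16 + 4 + 1, so 5^11253 ≡ 35240·9565·1600·40·40307·11350·28037·32419·625·5 ≡ 41400 (mod 45013).

41400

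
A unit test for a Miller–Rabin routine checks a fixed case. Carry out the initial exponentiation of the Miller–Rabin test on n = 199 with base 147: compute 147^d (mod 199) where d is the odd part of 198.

198

n − 1 = 198 = 2^1 · 99, so s = 1 and d = 99.
Repeated squaring mod 199: 147^1 ≡ 147, 147^2 ≡ 117, 147^4 ≡ 157, 147^8 ≡ 172, 147^16 ≡ 132, 147^32 ≡ 111, 147^64 ≡ 182.
99 = 64 + 32 + 2 + 1, so 147^99 ≡ 182·111·117·147 ≡ 198 (mod 199).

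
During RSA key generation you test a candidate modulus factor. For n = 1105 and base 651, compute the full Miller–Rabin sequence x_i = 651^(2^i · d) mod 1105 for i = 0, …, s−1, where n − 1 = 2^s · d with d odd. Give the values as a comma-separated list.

456, 196, 846, 781

n − 1 = 1104 = 2^4 · 69, so s = 4 and d = 69.
x_0 = 651^69 mod 1105 = 456.
x_1 = 456^2 mod 1105 = 196.
x_2 = 196^2 mod 1105 = 846.
x_3 = 846^2 mod 1105 = 781.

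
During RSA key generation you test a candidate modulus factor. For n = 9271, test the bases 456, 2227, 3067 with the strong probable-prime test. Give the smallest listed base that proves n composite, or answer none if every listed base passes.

n − 1 = 9270 = 2^1 · 4635, so s = 1 and d = 4635.
Base 456: x_0 = 456^4635 mod 9271 = 9270. x_0 = 9270 ≡ −1, so 456 is not a witness.
Base 2227: x_0 = 2227^4635 mod 9271 = 1. x_0 = 1, so 2227 is not a witness.
Base 3067: x_0 = 3067^4635 mod 9271 = 1. x_0 = 1, so 3067 is not a witness.
No listed base is a witness for 9271.

none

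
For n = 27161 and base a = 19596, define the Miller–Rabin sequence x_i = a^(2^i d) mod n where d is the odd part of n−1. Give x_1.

n − 1 = 27160 = 2^3 · 3395, so s = 3 and d = 3395.
x_0 = 19596^3395 mod 27161 = 8637.
x_1 = 8637^2 mod 27161 = 13663.

13663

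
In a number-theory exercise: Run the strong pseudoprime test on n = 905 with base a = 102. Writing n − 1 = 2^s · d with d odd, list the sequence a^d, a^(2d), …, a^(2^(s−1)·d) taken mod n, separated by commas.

687, 464, 811

n − 1 = 904 = 2^3 · 113, so s = 3 and d = 113.
x_0 = 102^113 mod 905 = 687.
x_1 = 687^2 mod 905 = 464.
x_2 = 464^2 mod 905 = 811.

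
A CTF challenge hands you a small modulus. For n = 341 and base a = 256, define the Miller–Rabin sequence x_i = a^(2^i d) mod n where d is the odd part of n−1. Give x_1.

n − 1 = 340 = 2^2 · 85, so s = 2 and d = 85.
x_0 = 256^85 mod 341 = 1.
x_1 = 1^2 mod 341 = 1.

1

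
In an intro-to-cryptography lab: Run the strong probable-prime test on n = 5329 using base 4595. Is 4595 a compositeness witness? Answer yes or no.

n − 1 = 5328 = 2^4 · 333, so s = 4 and d = 333.
x_0 = 4595^333 mod 5329 = 5328.
x_0 = 5328 ≡ −1, so 4595 is not a witness.

no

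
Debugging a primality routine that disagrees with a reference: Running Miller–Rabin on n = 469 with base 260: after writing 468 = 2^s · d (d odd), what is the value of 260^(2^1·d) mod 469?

n − 1 = 468 = 2^2 · 117, so s = 2 and d = 117.
x_0 = 260^117 mod 469 = 15.
x_1 = 15^2 mod 469 = 225.

225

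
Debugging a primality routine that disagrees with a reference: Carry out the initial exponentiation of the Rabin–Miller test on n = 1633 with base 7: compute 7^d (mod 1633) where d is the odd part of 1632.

n − 1 = 1632 = 2^5 · 51, so s = 5 and d = 51.
Repeated squaring mod 1633: 7^1 ≡ 7, 7^2 ≡ 49, 7^4 ≡ 768, 7^8 ≡ 311, 7^16 ≡ 374, 7^32 ≡ 1071.
51 = 32 + 16 + 2 + 1, so 7^51 ≡ 1071·374·49·7 ≡ 833 (mod 1633).

833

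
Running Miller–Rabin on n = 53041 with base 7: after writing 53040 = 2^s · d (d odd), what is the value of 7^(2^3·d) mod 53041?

n − 1 = 53040 = 2^4 · 3315, so s = 4 and d = 3315.
x_0 = 7^3315 mod 53041 = 25514.
x_1 = 25514^2 mod 53041 = 45044.
x_2 = 45044^2 mod 53041 = 37604.
x_3 = 37604^2 mod 53041 = 40797.

40797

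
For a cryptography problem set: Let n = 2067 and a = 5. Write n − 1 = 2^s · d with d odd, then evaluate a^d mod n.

n − 1 = 2066 = 2^1 · 1033, so s = 1 and d = 1033.
5^1033 mod 2067 = 707.

707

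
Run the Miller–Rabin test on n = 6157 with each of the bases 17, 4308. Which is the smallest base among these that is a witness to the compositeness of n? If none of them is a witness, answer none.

n − 1 = 6156 = 2^2 · 1539, so s = 2 and d = 1539.
Base 17: x_0 = 17^1539 mod 6157 = 5761. x_0 is neither 1 nor 6156, so continue squaring. x_1 = 5761^2 mod 6157 = 2891. Reached i = s−1 = 1 without hitting −1: 17 is a Miller–Rabin witness and 6157 is composite.
Base 4308: x_0 = 4308^1539 mod 6157 = 4738. x_0 is neither 1 nor 6156, so continue squaring. x_1 = 4738^2 mod 6157 = 222. Reached i = s−1 = 1 without hitting −1: 4308 is a Miller–Rabin witness and 6157 is composite.
The smallest witness among the given bases is 17.

17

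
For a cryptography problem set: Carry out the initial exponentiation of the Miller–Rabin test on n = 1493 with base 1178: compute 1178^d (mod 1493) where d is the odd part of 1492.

n − 1 = 1492 = 2^2 · 373, so s = 2 and d = 373.
1178^373 mod 1493 = 432.

432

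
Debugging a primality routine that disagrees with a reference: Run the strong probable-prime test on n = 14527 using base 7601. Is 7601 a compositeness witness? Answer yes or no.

yes

n − 1 = 14526 = 2^1 · 7263, so s = 1 and d = 7263.
Repeated squaring mod 14527: 7601^1 ≡ 7601, 7601^2 ≡ 1322, 7601^4 ≡ 4444, 7601^8 ≡ 6943, 7601^16 ≡ 4663, 7601^32 ≡ 11177, 7601^64 ≡ 7656, 7601^128 ≡ 12418, 7601^256 ≡ 2619, 7601^512 ≡ 2417, 7601^1024 ≡ 2035, 7601^2048 ≡ 1030, 7601^4096 ≡ 429.
7263 = 4096 + 2048 + 1024 + 64 + 16 + 8 + 4 + 2 + 1, so 7601^7263 ≡ 429·1030·2035·7656·4663·6943·4444·1322·7601 ≡ 11752 (mod 14527).
x_0 = 7601^7263 mod 14527 = 11752.
x_0 ∉ {1, 14526} and s = 1, so 7601 is a Miller–Rabin witness and 14527 is composite.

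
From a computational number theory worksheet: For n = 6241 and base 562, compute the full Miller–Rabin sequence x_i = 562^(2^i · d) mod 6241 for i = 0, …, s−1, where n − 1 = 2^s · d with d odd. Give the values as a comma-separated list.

n − 1 = 6240 = 2^5 · 195, so s = 5 and d = 195.
x_0 = 562^195 mod 6241 = 4188.
x_1 = 4188^2 mod 6241 = 2134.
x_2 = 2134^2 mod 6241 = 4267.
x_3 = 4267^2 mod 6241 = 2292.
x_4 = 2292^2 mod 6241 = 4583.

4188, 2134, 4267, 2292, 4583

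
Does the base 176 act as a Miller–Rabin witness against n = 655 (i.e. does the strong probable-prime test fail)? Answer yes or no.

yes

n − 1 = 654 = 2^1 · 327, so s = 1 and d = 327.
x_0 = 176^327 mod 655 = 191.
x_0 ∉ {1, 654} and s = 1, so 176 is a Miller–Rabin witness and 655 is composite.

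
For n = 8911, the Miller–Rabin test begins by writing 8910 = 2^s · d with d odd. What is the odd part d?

Halving: 8910 → 4455; 4455 is odd.
So 8910 = 2^1 · 4455.

4455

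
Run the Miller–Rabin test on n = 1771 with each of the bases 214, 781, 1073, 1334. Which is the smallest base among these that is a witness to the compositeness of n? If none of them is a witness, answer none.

n − 1 = 1770 = 2^1 · 885, so s = 1 and d = 885.
Base 214: x_0 = 214^885 mod 1771 = 155. x_0 ∉ {1, 1770} and s = 1, so 214 is a Miller–Rabin witness and 1771 is composite.
Base 781: x_0 = 781^885 mod 1771 = 22. x_0 ∉ {1, 1770} and s = 1, so 781 is a Miller–Rabin witness and 1771 is composite.
Base 1073: x_0 = 1073^885 mod 1771 = 582. x_0 ∉ {1, 1770} and s = 1, so 1073 is a Miller–Rabin witness and 1771 is composite.
Base 1334: x_0 = 1334^885 mod 1771 = 1541. x_0 ∉ {1, 1770} and s = 1, so 1334 is a Miller–Rabin witness and 1771 is composite.
The smallest witness among the given bases is 214.

214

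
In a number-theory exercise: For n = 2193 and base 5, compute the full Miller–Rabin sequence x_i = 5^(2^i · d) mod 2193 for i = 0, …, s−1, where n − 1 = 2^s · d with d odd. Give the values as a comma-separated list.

335, 382, 1186, 883

n − 1 = 2192 = 2^4 · 137, so s = 4 and d = 137.
x_0 = 5^137 mod 2193 = 335.
x_1 = 335^2 mod 2193 = 382.
x_2 = 382^2 mod 2193 = 1186.
x_3 = 1186^2 mod 2193 = 883.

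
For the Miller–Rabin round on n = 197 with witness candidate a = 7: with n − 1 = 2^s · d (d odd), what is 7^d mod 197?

n − 1 = 196 = 2^2 · 49, so s = 2 and d = 49.
7^49 mod 197 = 196.

196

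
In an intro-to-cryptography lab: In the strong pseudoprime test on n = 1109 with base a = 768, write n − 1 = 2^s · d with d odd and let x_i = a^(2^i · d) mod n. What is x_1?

1108

n − 1 = 1108 = 2^2 · 277, so s = 2 and d = 277.
x_0 = 768^277 mod 1109 = 755.
x_1 = 755^2 mod 1109 = 1108.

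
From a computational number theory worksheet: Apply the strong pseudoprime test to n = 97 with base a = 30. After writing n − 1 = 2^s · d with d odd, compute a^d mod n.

34

n − 1 = 96 = 2^5 · 3, so s = 5 and d = 3.
30^3 mod 97 = 34.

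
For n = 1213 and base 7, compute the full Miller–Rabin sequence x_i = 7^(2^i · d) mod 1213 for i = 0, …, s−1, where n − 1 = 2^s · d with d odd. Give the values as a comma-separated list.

1, 1

n − 1 = 1212 = 2^2 · 303, so s = 2 and d = 303.
x_0 = 7^303 mod 1213 = 1.
x_1 = 1^2 mod 1213 = 1.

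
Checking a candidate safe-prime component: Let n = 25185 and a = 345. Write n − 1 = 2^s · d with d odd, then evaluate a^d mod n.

n − 1 = 25184 = 2^5 · 787, so s = 5 and d = 787.
345^787 mod 25185 = 24150.

24150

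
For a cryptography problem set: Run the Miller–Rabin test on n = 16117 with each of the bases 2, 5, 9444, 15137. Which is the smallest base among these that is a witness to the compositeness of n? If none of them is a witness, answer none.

n − 1 = 16116 = 2^2 · 4029, so s = 2 and d = 4029.
Base 2: x_0 = 2^4029 mod 16117 = 8820. x_0 is neither 1 nor 16116, so continue squaring. x_1 = 8820^2 mod 16117 = 11758. Reached i = s−1 = 1 without hitting −1: 2 is a Miller–Rabin witness and 16117 is composite.
Base 5: x_0 = 5^4029 mod 16117 = 8222. x_0 is neither 1 nor 16116, so continue squaring. x_1 = 8222^2 mod 16117 = 6586. Reached i = s−1 = 1 without hitting −1: 5 is a Miller–Rabin witness and 16117 is composite.
Base 9444: x_0 = 9444^4029 mod 16117 = 3622. x_0 is neither 1 nor 16116, so continue squaring. x_1 = 3622^2 mod 16117 = 15763. Reached i = s−1 = 1 without hitting −1: 9444 is a Miller–Rabin witness and 16117 is composite.
Base 15137: x_0 = 15137^4029 mod 16117 = 6456. x_0 is neither 1 nor 16116, so continue squaring. x_1 = 6456^2 mod 16117 = 1374. Reached i = s−1 = 1 without hitting −1: 15137 is a Miller–Rabin witness and 16117 is composite.
The smallest witness among the given bases is 2.

2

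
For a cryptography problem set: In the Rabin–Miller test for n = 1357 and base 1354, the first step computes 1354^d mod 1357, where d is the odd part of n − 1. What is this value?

1316

n − 1 = 1356 = 2^2 · 339, so s = 2 and d = 339.
1354^339 mod 1357 = 1316.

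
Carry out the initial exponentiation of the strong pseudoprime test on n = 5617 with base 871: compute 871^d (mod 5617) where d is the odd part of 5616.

5053

n − 1 = 5616 = 2^4 · 351, so s = 4 and d = 351.
Repeated squaring mod 5617: 871^1 ≡ 871, 871^2 ≡ 346, 871^4 ≡ 1759, 871^8 ≡ 4731, 871^16 ≡ 4233, 871^32 ≡ 59, 871^64 ≡ 3481, 871^128 ≡ 1492, 871^256 ≡ 1732.
351 = 256 + 64 + 16 + 8 + 4 + 2 + 1, so 871^351 ≡ 1732·3481·4233·4731·1759·346·871 ≡ 5053 (mod 5617).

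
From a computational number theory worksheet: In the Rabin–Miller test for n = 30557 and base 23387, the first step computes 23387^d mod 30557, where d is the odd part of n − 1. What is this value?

n − 1 = 30556 = 2^2 · 7639, so s = 2 and d = 7639.
23387^7639 mod 30557 = 17586.

17586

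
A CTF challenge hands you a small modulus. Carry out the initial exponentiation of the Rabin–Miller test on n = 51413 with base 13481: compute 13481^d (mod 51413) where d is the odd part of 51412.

n − 1 = 51412 = 2^2 · 12853, so s = 2 and d = 12853.
13481^12853 mod 51413 = 12980.

12980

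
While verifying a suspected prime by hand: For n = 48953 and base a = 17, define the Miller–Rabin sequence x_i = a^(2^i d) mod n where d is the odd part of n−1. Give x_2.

48952

n − 1 = 48952 = 2^3 · 6119, so s = 3 and d = 6119.
Repeated squaring mod 48953: 17^1 ≡ 17, 17^2 ≡ 289, 17^4 ≡ 34568, 17^8 ≡ 3894, 17^16 ≡ 36759, 17^32 ≡ 23375, 17^64 ≡ 26192, 17^128 ≡ 42475, 17^256 ≡ 11763, 17^512 ≡ 26991, 17^1024 ≡ 44488, 17^2048 ≡ 12354, 17^4096 ≡ 34815.
6119 = 4096 + 1024 + 512 + 256 + 128 + 64 + 32 + 4 + 2 + 1, so 17^6119 ≡ 34815·44488·26991·11763·42475·26192·23375·34568·289·17 ≡ 34845 (mod 48953).
x_0 = 34845.
x_1 = 34845^2 mod 48953 = 41719.
x_2 = 41719^2 mod 48953 = 48952.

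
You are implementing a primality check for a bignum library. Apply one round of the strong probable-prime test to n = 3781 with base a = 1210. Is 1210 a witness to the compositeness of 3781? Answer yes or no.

yes

n − 1 = 3780 = 2^2 · 945, so s = 2 and d = 945.
x_0 = 1210^945 mod 3781 = 2051.
x_0 is neither 1 nor 3780, so continue squaring.
x_1 = 2051^2 mod 3781 = 2129.
Reached i = s−1 = 1 without hitting −1: 1210 is a Miller–Rabin witness and 3781 is composite.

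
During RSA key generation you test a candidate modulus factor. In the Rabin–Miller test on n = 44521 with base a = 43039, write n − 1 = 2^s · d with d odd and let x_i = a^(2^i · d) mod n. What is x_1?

1

n − 1 = 44520 = 2^3 · 5565, so s = 3 and d = 5565.
x_0 = 43039^5565 mod 44521 = 44520.
x_1 = 44520^2 mod 44521 = 1.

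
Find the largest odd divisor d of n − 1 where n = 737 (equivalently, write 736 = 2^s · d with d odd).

Halving: 736 → 368 → 184 → 92 → 46 → 23; 23 is odd.
So 736 = 2^5 · 23.

23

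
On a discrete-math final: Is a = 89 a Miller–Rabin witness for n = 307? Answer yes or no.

n − 1 = 306 = 2^1 · 153, so s = 1 and d = 153.
x_0 = 89^153 mod 307 = 1.
x_0 = 1, so 89 is not a witness.

no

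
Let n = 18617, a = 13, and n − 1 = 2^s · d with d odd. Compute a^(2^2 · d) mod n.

n − 1 = 18616 = 2^3 · 2327, so s = 3 and d = 2327.
x_0 = 13^2327 mod 18617 = 13552.
x_1 = 13552^2 mod 18617 = 18616.
x_2 = 18616^2 mod 18617 = 1.

1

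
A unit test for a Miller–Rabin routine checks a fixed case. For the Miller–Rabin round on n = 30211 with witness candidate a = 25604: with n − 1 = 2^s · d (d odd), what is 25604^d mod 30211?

n − 1 = 30210 = 2^1 · 15105, so s = 1 and d = 15105.
25604^15105 mod 30211 = 30210.

30210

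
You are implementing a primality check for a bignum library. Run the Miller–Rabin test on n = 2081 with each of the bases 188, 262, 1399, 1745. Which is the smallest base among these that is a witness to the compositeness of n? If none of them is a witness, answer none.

none

n − 1 = 2080 = 2^5 · 65, so s = 5 and d = 65.
Base 188: x_0 = 188^65 mod 2081 = 1267. x_0 is neither 1 nor 2080, so continue squaring. x_1 = 1267^2 mod 2081 = 838. x_2 = 838^2 mod 2081 = 947. x_3 = 947^2 mod 2081 = 1979. x_4 = 1979^2 mod 2081 = 2080. x_4 ≡ −1, so 188 is not a witness.
Base 262: x_0 = 262^65 mod 2081 = 854. x_0 is neither 1 nor 2080, so continue squaring. x_1 = 854^2 mod 2081 = 966. x_2 = 966^2 mod 2081 = 868. x_3 = 868^2 mod 2081 = 102. x_4 = 102^2 mod 2081 = 2080. x_4 ≡ −1, so 262 is not a witness.
Base 1399: x_0 = 1399^65 mod 2081 = 1869. x_0 is neither 1 nor 2080, so continue squaring. x_1 = 1869^2 mod 2081 = 1243. x_2 = 1243^2 mod 2081 = 947. x_3 = 947^2 mod 2081 = 1979. x_4 = 1979^2 mod 2081 = 2080. x_4 ≡ −1, so 1399 is not a witness.
Base 1745: x_0 = 1745^65 mod 2081 = 1227. x_0 is neither 1 nor 2080, so continue squaring. x_1 = 1227^2 mod 2081 = 966. x_2 = 966^2 mod 2081 = 868. x_3 = 868^2 mod 2081 = 102. x_4 = 102^2 mod 2081 = 2080. x_4 ≡ −1, so 1745 is not a witness.
No listed base is a witness for 2081.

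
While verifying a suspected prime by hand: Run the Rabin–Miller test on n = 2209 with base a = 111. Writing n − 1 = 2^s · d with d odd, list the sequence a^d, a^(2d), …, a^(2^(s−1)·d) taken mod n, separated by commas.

612, 1223, 236, 471, 941

n − 1 = 2208 = 2^5 · 69, so s = 5 and d = 69.
x_0 = 111^69 mod 2209 = 612.
x_1 = 612^2 mod 2209 = 1223.
x_2 = 1223^2 mod 2209 = 236.
x_3 = 236^2 mod 2209 = 471.
x_4 = 471^2 mod 2209 = 941.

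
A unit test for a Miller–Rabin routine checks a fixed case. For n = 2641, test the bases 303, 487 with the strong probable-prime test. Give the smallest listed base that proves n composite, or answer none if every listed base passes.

n − 1 = 2640 = 2^4 · 165, so s = 4 and d = 165.
Base 303: x_0 = 303^165 mod 2641 = 2165. x_0 is neither 1 nor 2640, so continue squaring. x_1 = 2165^2 mod 2641 = 2091. x_2 = 2091^2 mod 2641 = 1426. x_3 = 1426^2 mod 2641 = 2547. Reached i = s−1 = 3 without hitting −1: 303 is a Miller–Rabin witness and 2641 is composite.
Base 487: x_0 = 487^165 mod 2641 = 550. x_0 is neither 1 nor 2640, so continue squaring. x_1 = 550^2 mod 2641 = 1426. x_2 = 1426^2 mod 2641 = 2547. x_3 = 2547^2 mod 2641 = 913. Reached i = s−1 = 3 without hitting −1: 487 is a Miller–Rabin witness and 2641 is composite.
The smallest witness among the given bases is 303.

303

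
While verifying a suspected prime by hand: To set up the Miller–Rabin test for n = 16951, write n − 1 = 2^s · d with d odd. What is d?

Halving: 16950 → 8475; 8475 is odd.
So 16950 = 2^1 · 8475.

8475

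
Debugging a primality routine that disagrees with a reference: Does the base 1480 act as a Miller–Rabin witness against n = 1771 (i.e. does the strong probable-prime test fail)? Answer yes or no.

yes

n − 1 = 1770 = 2^1 · 885, so s = 1 and d = 885.
x_0 = 1480^885 mod 1771 = 384.
x_0 ∉ {1, 1770} and s = 1, so 1480 is a Miller–Rabin witness and 1771 is composite.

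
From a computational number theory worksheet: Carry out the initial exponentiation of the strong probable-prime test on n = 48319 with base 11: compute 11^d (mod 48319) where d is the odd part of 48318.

38727

n − 1 = 48318 = 2^1 · 24159, so s = 1 and d = 24159.
11^24159 mod 48319 = 38727.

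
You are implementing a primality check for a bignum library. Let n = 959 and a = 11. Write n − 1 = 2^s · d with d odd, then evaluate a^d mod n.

n − 1 = 958 = 2^1 · 479, so s = 1 and d = 479.
By repeated squaring, 11^479 ≡ 646 (mod 959).

646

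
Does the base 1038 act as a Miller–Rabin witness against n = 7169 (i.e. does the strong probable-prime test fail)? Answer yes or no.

yes

n − 1 = 7168 = 2^10 · 7, so s = 10 and d = 7.
By repeated squaring, 1038^7 ≡ 3406 (mod 7169).
x_0 = 1038^7 mod 7169 = 3406.
x_0 is neither 1 nor 7168, so continue squaring.
x_1 = 3406^2 mod 7169 = 1394.
x_2 = 1394^2 mod 7169 = 437.
x_3 = 437^2 mod 7169 = 4575.
x_4 = 4575^2 mod 7169 = 4314.
x_5 = 4314^2 mod 7169 = 7041.
x_6 = 7041^2 mod 7169 = 2046.
x_7 = 2046^2 mod 7169 = 6589.
x_8 = 6589^2 mod 7169 = 6626.
x_9 = 6626^2 mod 7169 = 920.
Reached i = s−1 = 9 without hitting −1: 1038 is a Miller–Rabin witness and 7169 is composite.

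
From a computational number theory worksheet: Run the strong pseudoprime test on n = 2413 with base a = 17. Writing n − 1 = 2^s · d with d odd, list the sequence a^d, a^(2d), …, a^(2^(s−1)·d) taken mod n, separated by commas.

286, 2167

n − 1 = 2412 = 2^2 · 603, so s = 2 and d = 603.
x_0 = 17^603 mod 2413 = 286.
x_1 = 286^2 mod 2413 = 2167.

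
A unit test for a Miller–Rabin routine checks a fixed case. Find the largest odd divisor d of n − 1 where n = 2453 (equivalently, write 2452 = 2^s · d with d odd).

Halving: 2452 → 1226 → 613; 613 is odd.
So 2452 = 2^2 · 613.

613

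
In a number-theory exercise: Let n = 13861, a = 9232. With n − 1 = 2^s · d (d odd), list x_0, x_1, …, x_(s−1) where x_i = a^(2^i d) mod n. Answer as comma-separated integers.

12624, 5459

n − 1 = 13860 = 2^2 · 3465, so s = 2 and d = 3465.
x_0 = 9232^3465 mod 13861 = 12624.
x_1 = 12624^2 mod 13861 = 5459.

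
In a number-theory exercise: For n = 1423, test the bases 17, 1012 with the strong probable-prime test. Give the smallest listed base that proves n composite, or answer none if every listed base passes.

none

n − 1 = 1422 = 2^1 · 711, so s = 1 and d = 711.
Base 17: x_0 = 17^711 mod 1423 = 1422. x_0 = 1422 ≡ −1, so 17 is not a witness.
Base 1012: x_0 = 1012^711 mod 1423 = 1422. x_0 = 1422 ≡ −1, so 1012 is not a witness.
No listed base is a witness for 1423.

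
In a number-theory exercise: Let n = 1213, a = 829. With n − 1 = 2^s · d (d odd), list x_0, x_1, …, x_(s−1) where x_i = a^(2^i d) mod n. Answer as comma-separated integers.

n − 1 = 1212 = 2^2 · 303, so s = 2 and d = 303.
x_0 = 829^303 mod 1213 = 495.
x_1 = 495^2 mod 1213 = 1212.

495, 1212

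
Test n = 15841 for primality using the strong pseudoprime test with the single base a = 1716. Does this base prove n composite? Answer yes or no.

n − 1 = 15840 = 2^5 · 495, so s = 5 and d = 495.
x_0 = 1716^495 mod 15841 = 2045.
x_0 is neither 1 nor 15840, so continue squaring.
x_1 = 2045^2 mod 15841 = 1.
x_1 = 1 but x_0 ≠ ±1, a nontrivial square root of 1 — 1716 is a witness and 15841 is composite.

yes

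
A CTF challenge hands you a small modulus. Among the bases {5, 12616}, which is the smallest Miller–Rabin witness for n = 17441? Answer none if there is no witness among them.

n − 1 = 17440 = 2^5 · 545, so s = 5 and d = 545.
Base 5: x_0 = 5^545 mod 17441 = 12253. x_0 is neither 1 nor 17440, so continue squaring. x_1 = 12253^2 mod 17441 = 3881. x_2 = 3881^2 mod 17441 = 10578. x_3 = 10578^2 mod 17441 = 10069. x_4 = 10069^2 mod 17441 = 228. Reached i = s−1 = 4 without hitting −1: 5 is a Miller–Rabin witness and 17441 is composite.
Base 12616: x_0 = 12616^545 mod 17441 = 3813. x_0 is neither 1 nor 17440, so continue squaring. x_1 = 3813^2 mod 17441 = 10616. x_2 = 10616^2 mod 17441 = 13155. x_3 = 13155^2 mod 17441 = 4423. x_4 = 4423^2 mod 17441 = 11568. Reached i = s−1 = 4 without hitting −1: 12616 is a Miller–Rabin witness and 17441 is composite.
The smallest witness among the given bases is 5.

5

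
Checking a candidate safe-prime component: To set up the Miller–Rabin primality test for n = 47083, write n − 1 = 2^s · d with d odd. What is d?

23541

Halving: 47082 → 23541; 23541 is odd.
So 47082 = 2^1 · 23541.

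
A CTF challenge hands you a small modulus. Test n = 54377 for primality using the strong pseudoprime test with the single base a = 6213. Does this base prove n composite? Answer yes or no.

no

n − 1 = 54376 = 2^3 · 6797, so s = 3 and d = 6797.
x_0 = 6213^6797 mod 54377 = 27547.
x_0 is neither 1 nor 54376, so continue squaring.
x_1 = 27547^2 mod 54377 = 6174.
x_2 = 6174^2 mod 54377 = 54376.
x_2 ≡ −1, so 6213 is not a witness.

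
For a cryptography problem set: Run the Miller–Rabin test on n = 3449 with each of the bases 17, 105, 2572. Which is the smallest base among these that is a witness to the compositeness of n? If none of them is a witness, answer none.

n − 1 = 3448 = 2^3 · 431, so s = 3 and d = 431.
Base 17: x_0 = 17^431 mod 3449 = 1122. x_0 is neither 1 nor 3448, so continue squaring. x_1 = 1122^2 mod 3449 = 3448. x_1 ≡ −1, so 17 is not a witness.
Base 105: x_0 = 105^431 mod 3449 = 3448. x_0 = 3448 ≡ −1, so 105 is not a witness.
Base 2572: x_0 = 2572^431 mod 3449 = 1. x_0 = 1, so 2572 is not a witness.
No listed base is a witness for 3449.

none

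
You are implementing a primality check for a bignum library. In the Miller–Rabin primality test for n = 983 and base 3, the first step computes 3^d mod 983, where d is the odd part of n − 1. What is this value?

1

n − 1 = 982 = 2^1 · 491, so s = 1 and d = 491.
By repeated squaring, 3^491 ≡ 1 (mod 983).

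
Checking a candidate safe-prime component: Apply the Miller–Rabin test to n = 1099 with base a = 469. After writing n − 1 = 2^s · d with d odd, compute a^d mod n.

n − 1 = 1098 = 2^1 · 549, so s = 1 and d = 549.
Repeated squaring mod 1099: 469^1 ≡ 469, 469^2 ≡ 161, 469^4 ≡ 644, 469^8 ≡ 413, 469^16 ≡ 224, 469^32 ≡ 721, 469^64 ≡ 14, 469^128 ≡ 196, 469^256 ≡ 1050, 469^512 ≡ 203.
549 = 512 + 32 + 4 + 1, so 469^549 ≡ 203·721·644·469 ≡ 322 (mod 1099).

322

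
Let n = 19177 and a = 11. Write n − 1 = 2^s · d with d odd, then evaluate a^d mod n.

n − 1 = 19176 = 2^3 · 2397, so s = 3 and d = 2397.
11^2397 mod 19177 = 6919.

6919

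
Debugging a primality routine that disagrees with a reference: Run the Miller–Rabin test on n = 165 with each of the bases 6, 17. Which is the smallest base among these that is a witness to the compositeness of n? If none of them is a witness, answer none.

n − 1 = 164 = 2^2 · 41, so s = 2 and d = 41.
Base 6: x_0 = 6^41 mod 165 = 6. x_0 is neither 1 nor 164, so continue squaring. x_1 = 6^2 mod 165 = 36. Reached i = s−1 = 1 without hitting −1: 6 is a Miller–Rabin witness and 165 is composite.
Base 17: x_0 = 17^41 mod 165 = 17. x_0 is neither 1 nor 164, so continue squaring. x_1 = 17^2 mod 165 = 124. Reached i = s−1 = 1 without hitting −1: 17 is a Miller–Rabin witness and 165 is composite.
The smallest witness among the given bases is 6.

6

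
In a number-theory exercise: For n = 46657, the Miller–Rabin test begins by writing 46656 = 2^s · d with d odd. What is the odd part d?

Halving: 46656 → 23328 → 11664 → 5832 → 2916 → 1458 → 729; 729 is odd.
So 46656 = 2^6 · 729.

729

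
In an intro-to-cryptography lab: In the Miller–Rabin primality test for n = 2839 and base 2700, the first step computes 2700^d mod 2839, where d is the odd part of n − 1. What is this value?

n − 1 = 2838 = 2^1 · 1419, so s = 1 and d = 1419.
2700^1419 mod 2839 = 1200.

1200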